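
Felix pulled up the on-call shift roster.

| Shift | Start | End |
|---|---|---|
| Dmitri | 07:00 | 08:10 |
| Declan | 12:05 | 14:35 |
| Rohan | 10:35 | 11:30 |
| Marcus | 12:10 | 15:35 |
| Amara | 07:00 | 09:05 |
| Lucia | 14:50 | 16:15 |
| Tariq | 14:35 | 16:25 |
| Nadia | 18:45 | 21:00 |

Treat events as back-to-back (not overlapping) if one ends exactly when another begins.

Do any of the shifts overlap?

Yes

Check each pair: they overlap iff neither finishes before the other starts.
Sorted by start: Dmitri, Amara, Rohan, Declan, Marcus, Tariq, Lucia, Nadia.
Amara starts before Dmitri ends → Dmitri and Amara overlap.
That's a conflict, so the schedule is not conflict-free.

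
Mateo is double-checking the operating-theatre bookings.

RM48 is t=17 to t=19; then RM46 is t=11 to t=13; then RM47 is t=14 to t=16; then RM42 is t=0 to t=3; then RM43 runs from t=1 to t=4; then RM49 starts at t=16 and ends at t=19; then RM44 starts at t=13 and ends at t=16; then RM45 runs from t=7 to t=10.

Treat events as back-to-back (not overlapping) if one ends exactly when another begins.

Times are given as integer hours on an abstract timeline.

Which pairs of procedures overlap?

Check each pair: they overlap iff neither finishes before the other starts.
Sorted by start: RM42, RM43, RM45, RM46, RM44, RM47, RM49, RM48.
RM43 starts before RM42 ends → RM42 and RM43 overlap.
RM45 starts after RM42 ends; RM42 is clear from here.
RM45 starts after RM43 ends; RM43 is clear from here.
RM46 starts after RM45 ends; RM45 is clear from here.
RM44 starts exactly when RM46 ends (back-to-back, no overlap); RM46 is clear from here.
RM47 starts before RM44 ends → RM44 and RM47 overlap.
RM49 starts exactly when RM44 ends (back-to-back, no overlap); RM44 is clear from here.
RM49 starts exactly when RM47 ends (back-to-back, no overlap); RM47 is clear from here.
RM48 starts before RM49 ends → RM49 and RM48 overlap.

RM42 & RM43, RM44 & RM47, RM48 & RM49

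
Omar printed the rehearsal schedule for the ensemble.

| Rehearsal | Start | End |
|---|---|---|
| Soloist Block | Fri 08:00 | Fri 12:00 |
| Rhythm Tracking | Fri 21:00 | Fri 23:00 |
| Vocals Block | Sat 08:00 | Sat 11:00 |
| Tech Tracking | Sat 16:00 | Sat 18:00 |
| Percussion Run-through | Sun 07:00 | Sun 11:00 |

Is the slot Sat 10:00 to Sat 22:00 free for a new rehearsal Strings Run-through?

No — it overlaps Tech Tracking, Vocals Block

Soloist Block: ends Fri 12:00 at or before Strings Run-through starts Sat 10:00 → clear.
Rhythm Tracking: ends Fri 23:00 at or before Strings Run-through starts Sat 10:00 → clear.
Vocals Block: starts Sat 08:00 before Strings Run-through ends Sat 22:00, and ends Sat 11:00 after Strings Run-through starts Sat 10:00 → overlap.
Tech Tracking: starts Sat 16:00 before Strings Run-through ends Sat 22:00, and ends Sat 18:00 after Strings Run-through starts Sat 10:00 → overlap.
Percussion Run-through: starts Sun 07:00 at or after Strings Run-through ends Sat 22:00 → clear.
Strings Run-through overlaps Vocals Block, Tech Tracking.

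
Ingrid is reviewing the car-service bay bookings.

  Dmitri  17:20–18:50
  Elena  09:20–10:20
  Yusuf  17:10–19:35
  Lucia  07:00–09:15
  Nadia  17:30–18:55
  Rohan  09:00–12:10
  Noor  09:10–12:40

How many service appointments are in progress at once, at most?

3

Sweep the timeline, counting +1 at each start and −1 at each end (ends before starts at a tie):
07:00 start Lucia → 1
09:00 start Rohan → 2
09:10 start Noor → 3
09:15 end Lucia → 2
09:20 start Elena → 3
10:20 end Elena → 2
12:10 end Rohan → 1
12:40 end Noor → 0
17:10 start Yusuf → 1
17:20 start Dmitri → 2
17:30 start Nadia → 3
18:50 end Dmitri → 2
18:55 end Nadia → 1
19:35 end Yusuf → 0
Peak is 3, at 09:10 (Lucia, Noor, Rohan).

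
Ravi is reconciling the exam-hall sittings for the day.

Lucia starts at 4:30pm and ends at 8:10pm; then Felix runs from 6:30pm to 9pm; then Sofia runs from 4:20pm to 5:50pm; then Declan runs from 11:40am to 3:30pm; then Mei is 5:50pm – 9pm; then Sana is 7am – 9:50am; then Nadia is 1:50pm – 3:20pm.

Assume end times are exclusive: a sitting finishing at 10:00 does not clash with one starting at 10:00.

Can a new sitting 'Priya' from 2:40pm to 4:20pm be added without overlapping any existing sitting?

Sana: ends 9:50am at or before Priya starts 2:40pm → clear.
Declan: starts 11:40am before Priya ends 4:20pm, and ends 3:30pm after Priya starts 2:40pm → overlap.
Nadia: starts 1:50pm before Priya ends 4:20pm, and ends 3:20pm after Priya starts 2:40pm → overlap.
Sofia: starts 4:20pm at or after Priya ends 4:20pm → clear.
Lucia: starts 4:30pm at or after Priya ends 4:20pm → clear.
Mei: starts 5:50pm at or after Priya ends 4:20pm → clear.
Felix: starts 6:30pm at or after Priya ends 4:20pm → clear.
Priya overlaps Declan, Nadia.

No — it overlaps Declan, Nadia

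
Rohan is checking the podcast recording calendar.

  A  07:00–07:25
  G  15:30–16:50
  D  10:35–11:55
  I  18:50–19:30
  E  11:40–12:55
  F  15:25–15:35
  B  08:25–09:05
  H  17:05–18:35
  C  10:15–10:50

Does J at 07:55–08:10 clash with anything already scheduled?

A: ends 07:25 at or before J starts 07:55 → clear.
B: starts 08:25 at or after J ends 08:10 → clear.
C: starts 10:15 at or after J ends 08:10 → clear.
D: starts 10:35 at or after J ends 08:10 → clear.
E: starts 11:40 at or after J ends 08:10 → clear.
F: starts 15:25 at or after J ends 08:10 → clear.
G: starts 15:30 at or after J ends 08:10 → clear.
H: starts 17:05 at or after J ends 08:10 → clear.
I: starts 18:50 at or after J ends 08:10 → clear.

No — it doesn't clash with anything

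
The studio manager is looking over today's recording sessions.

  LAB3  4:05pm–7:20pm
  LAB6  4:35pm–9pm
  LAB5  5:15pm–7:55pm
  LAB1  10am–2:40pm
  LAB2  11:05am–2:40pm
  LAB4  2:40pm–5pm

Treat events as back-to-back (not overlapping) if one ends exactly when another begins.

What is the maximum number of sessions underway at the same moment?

Sort all start/end points and keep a running count:
10am start LAB1 → 1
11:05am start LAB2 → 2
2:40pm end LAB1 → 1
2:40pm end LAB2 → 0
2:40pm start LAB4 → 1
4:05pm start LAB3 → 2
4:35pm start LAB6 → 3
5pm end LAB4 → 2
5:15pm start LAB5 → 3
7:20pm end LAB3 → 2
7:55pm end LAB5 → 1
9pm end LAB6 → 0
Peak is 3, at 4:35pm (LAB3, LAB4, LAB6).

3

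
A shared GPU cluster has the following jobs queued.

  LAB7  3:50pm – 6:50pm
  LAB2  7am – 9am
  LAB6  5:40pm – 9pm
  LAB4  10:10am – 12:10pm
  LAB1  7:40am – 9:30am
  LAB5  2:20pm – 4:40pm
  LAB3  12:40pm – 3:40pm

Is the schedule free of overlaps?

No

Sorted by start: LAB2, LAB1, LAB4, LAB3, LAB5, LAB7, LAB6.
LAB1 starts before LAB2 ends → LAB2 and LAB1 overlap.
That's a conflict, so the schedule is not conflict-free.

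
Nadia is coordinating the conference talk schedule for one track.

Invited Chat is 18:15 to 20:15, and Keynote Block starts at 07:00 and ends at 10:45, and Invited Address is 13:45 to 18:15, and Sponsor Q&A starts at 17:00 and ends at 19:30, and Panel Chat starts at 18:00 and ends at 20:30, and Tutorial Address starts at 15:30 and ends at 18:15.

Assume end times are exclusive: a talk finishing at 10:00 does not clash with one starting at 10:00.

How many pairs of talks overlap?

8

Two intervals overlap when each starts before the other ends.
Sorted by start: Keynote Block, Invited Address, Tutorial Address, Sponsor Q&A, Panel Chat, Invited Chat.
Invited Address starts after Keynote Block ends, so Keynote Block has no further overlaps.
Tutorial Address starts before Invited Address ends → Invited Address and Tutorial Address overlap.
Sponsor Q&A starts before Invited Address ends → Invited Address and Sponsor Q&A overlap.
Panel Chat starts before Invited Address ends → Invited Address and Panel Chat overlap.
Invited Chat starts exactly when Invited Address ends (back-to-back, no overlap).
Sponsor Q&A starts before Tutorial Address ends → Tutorial Address and Sponsor Q&A overlap.
Panel Chat starts before Tutorial Address ends → Tutorial Address and Panel Chat overlap.
Invited Chat starts exactly when Tutorial Address ends (back-to-back, no overlap).
Panel Chat starts before Sponsor Q&A ends → Sponsor Q&A and Panel Chat overlap.
Invited Chat starts before Sponsor Q&A ends → Sponsor Q&A and Invited Chat overlap.
Invited Chat starts before Panel Chat ends → Panel Chat and Invited Chat overlap.
Overlapping pairs: Invited Address & Panel Chat, Invited Address & Sponsor Q&A, Invited Address & Tutorial Address, Invited Chat & Panel Chat, Invited Chat & Sponsor Q&A, Panel Chat & Sponsor Q&A, Panel Chat & Tutorial Address, Sponsor Q&A & Tutorial Address — 8 in total.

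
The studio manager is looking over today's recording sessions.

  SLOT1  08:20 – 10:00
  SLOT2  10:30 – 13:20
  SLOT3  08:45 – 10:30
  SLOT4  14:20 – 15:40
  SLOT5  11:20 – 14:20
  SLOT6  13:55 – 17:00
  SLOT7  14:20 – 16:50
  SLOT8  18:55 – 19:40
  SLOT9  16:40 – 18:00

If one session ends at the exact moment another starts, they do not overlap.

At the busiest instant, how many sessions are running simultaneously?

3

Walk through starts and ends in time order (an end at T is processed before a start at T):
08:20 start SLOT1 → 1
08:45 start SLOT3 → 2
10:00 end SLOT1 → 1
10:30 end SLOT3 → 0
10:30 start SLOT2 → 1
11:20 start SLOT5 → 2
13:20 end SLOT2 → 1
13:55 start SLOT6 → 2
14:20 end SLOT5 → 1
14:20 start SLOT4 → 2
14:20 start SLOT7 → 3
15:40 end SLOT4 → 2
16:40 start SLOT9 → 3
16:50 end SLOT7 → 2
17:00 end SLOT6 → 1
18:00 end SLOT9 → 0
18:55 start SLOT8 → 1
19:40 end SLOT8 → 0
Peak is 3, at 14:20 (SLOT4, SLOT6, SLOT7).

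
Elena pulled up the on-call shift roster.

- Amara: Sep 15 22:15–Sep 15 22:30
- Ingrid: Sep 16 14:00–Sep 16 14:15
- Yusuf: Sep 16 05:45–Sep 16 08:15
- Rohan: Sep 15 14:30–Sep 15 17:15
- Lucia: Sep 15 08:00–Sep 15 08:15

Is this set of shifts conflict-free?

Yes

Sorted by start: Lucia, Rohan, Amara, Yusuf, Ingrid.
Rohan starts after Lucia ends, so nothing later overlaps Lucia either.
Amara starts after Rohan ends, so nothing later overlaps Rohan either.
Yusuf starts after Amara ends, so nothing later overlaps Amara either.
Ingrid starts after Yusuf ends.
Every pair is clear; the schedule has no overlaps.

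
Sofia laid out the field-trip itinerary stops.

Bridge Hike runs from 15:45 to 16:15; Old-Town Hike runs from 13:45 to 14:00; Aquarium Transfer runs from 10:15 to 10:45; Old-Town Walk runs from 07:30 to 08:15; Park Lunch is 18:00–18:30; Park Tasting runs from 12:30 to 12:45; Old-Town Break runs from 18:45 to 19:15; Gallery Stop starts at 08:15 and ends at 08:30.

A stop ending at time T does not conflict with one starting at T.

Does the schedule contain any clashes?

Two intervals overlap when each starts before the other ends.
Sorted by start: Old-Town Walk, Gallery Stop, Aquarium Transfer, Park Tasting, Old-Town Hike, Bridge Hike, Park Lunch, Old-Town Break.
Gallery Stop starts exactly when Old-Town Walk ends (back-to-back, no overlap), so nothing later overlaps Old-Town Walk either.
Aquarium Transfer starts after Gallery Stop ends, so nothing later overlaps Gallery Stop either.
Park Tasting starts after Aquarium Transfer ends, so nothing later overlaps Aquarium Transfer either.
Old-Town Hike starts after Park Tasting ends, so nothing later overlaps Park Tasting either.
Bridge Hike starts after Old-Town Hike ends, so nothing later overlaps Old-Town Hike either.
Park Lunch starts after Bridge Hike ends, so nothing later overlaps Bridge Hike either.
Old-Town Break starts after Park Lunch ends.
Every pair is clear; the schedule has no overlaps.

No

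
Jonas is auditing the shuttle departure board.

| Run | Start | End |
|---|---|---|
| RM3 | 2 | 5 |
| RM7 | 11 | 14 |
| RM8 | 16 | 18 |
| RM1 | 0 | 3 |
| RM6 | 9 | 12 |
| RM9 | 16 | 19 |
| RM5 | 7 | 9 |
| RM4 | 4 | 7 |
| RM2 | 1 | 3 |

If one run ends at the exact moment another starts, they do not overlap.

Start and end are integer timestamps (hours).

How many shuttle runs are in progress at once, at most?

3

Sweep the timeline, counting +1 at each start and −1 at each end (ends before starts at a tie):
0 start RM1 → 1
1 start RM2 → 2
2 start RM3 → 3
3 end RM1 → 2
3 end RM2 → 1
4 start RM4 → 2
5 end RM3 → 1
7 end RM4 → 0
7 start RM5 → 1
9 end RM5 → 0
9 start RM6 → 1
11 start RM7 → 2
12 end RM6 → 1
14 end RM7 → 0
16 start RM8 → 1
16 start RM9 → 2
18 end RM8 → 1
19 end RM9 → 0
Peak is 3, at 2 (RM1, RM2, RM3).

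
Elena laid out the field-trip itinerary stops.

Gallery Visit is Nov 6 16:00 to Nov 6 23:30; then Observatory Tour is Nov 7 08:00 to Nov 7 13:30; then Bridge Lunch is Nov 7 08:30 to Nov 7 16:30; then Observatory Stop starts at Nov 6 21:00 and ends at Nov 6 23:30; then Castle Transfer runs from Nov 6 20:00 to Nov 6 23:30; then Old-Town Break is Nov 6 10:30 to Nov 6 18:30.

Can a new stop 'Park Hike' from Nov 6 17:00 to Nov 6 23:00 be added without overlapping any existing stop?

No — it overlaps Castle Transfer, Gallery Visit, Observatory Stop, Old-Town Break

Old-Town Break: starts Nov 6 10:30 before Park Hike ends Nov 6 23:00, and ends Nov 6 18:30 after Park Hike starts Nov 6 17:00 → overlap.
Gallery Visit: starts Nov 6 16:00 before Park Hike ends Nov 6 23:00, and ends Nov 6 23:30 after Park Hike starts Nov 6 17:00 → overlap.
Castle Transfer: starts Nov 6 20:00 before Park Hike ends Nov 6 23:00, and ends Nov 6 23:30 after Park Hike starts Nov 6 17:00 → overlap.
Observatory Stop: starts Nov 6 21:00 before Park Hike ends Nov 6 23:00, and ends Nov 6 23:30 after Park Hike starts Nov 6 17:00 → overlap.
Observatory Tour: starts Nov 7 08:00 at or after Park Hike ends Nov 6 23:00 → clear.
Bridge Lunch: starts Nov 7 08:30 at or after Park Hike ends Nov 6 23:00 → clear.
Park Hike overlaps Gallery Visit, Castle Transfer, Old-Town Break, Observatory Stop.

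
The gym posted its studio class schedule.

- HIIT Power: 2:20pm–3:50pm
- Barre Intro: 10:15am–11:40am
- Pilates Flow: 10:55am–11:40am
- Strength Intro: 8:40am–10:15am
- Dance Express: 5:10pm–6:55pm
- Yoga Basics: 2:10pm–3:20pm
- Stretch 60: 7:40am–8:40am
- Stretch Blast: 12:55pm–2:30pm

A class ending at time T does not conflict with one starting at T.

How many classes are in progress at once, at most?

Sweep the timeline, counting +1 at each start and −1 at each end (ends before starts at a tie):
7:40am start Stretch 60 → 1
8:40am end Stretch 60 → 0
8:40am start Strength Intro → 1
10:15am end Strength Intro → 0
10:15am start Barre Intro → 1
10:55am start Pilates Flow → 2
11:40am end Barre Intro → 1
11:40am end Pilates Flow → 0
12:55pm start Stretch Blast → 1
2:10pm start Yoga Basics → 2
2:20pm start HIIT Power → 3
2:30pm end Stretch Blast → 2
3:20pm end Yoga Basics → 1
3:50pm end HIIT Power → 0
5:10pm start Dance Express → 1
6:55pm end Dance Express → 0
Peak is 3, at 2:20pm (HIIT Power, Stretch Blast, Yoga Basics).

3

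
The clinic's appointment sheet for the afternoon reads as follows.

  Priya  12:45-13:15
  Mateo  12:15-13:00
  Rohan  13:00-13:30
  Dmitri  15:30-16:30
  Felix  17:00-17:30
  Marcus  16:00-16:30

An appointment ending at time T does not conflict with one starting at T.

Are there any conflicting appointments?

Yes

Sorted by start: Mateo, Priya, Rohan, Dmitri, Marcus, Felix.
Priya starts before Mateo ends → Mateo and Priya overlap.
That's a conflict, so the schedule is not conflict-free.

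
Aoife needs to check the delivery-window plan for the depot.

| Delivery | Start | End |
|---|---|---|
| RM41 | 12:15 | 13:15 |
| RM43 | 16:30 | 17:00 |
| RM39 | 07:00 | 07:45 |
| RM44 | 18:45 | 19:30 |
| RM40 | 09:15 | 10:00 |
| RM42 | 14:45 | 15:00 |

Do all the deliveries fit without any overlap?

Sorted by start: RM39, RM40, RM41, RM42, RM43, RM44.
RM40 starts after RM39 ends, so RM39 has no further overlaps.
RM41 starts after RM40 ends, so RM40 has no further overlaps.
RM42 starts after RM41 ends, so RM41 has no further overlaps.
RM43 starts after RM42 ends, so RM42 has no further overlaps.
RM44 starts after RM43 ends.
Every pair is clear; the schedule has no overlaps.

Yes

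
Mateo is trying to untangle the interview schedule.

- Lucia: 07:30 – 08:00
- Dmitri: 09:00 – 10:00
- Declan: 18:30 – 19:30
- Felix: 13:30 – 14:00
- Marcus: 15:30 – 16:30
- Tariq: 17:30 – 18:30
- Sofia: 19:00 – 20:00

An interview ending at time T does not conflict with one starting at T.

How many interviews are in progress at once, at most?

Walk through starts and ends in time order (an end at T is processed before a start at T):
07:30 start Lucia → 1
08:00 end Lucia → 0
09:00 start Dmitri → 1
10:00 end Dmitri → 0
13:30 start Felix → 1
14:00 end Felix → 0
15:30 start Marcus → 1
16:30 end Marcus → 0
17:30 start Tariq → 1
18:30 end Tariq → 0
18:30 start Declan → 1
19:00 start Sofia → 2
19:30 end Declan → 1
20:00 end Sofia → 0
Peak is 2, at 19:00 (Declan, Sofia).

2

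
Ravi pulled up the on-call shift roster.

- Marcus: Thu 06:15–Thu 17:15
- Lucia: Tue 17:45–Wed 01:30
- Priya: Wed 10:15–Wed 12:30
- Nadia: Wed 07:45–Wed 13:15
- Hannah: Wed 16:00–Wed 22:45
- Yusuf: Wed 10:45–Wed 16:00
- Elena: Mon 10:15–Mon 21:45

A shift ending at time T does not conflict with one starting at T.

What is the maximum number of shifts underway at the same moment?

3

Walk through starts and ends in time order (an end at T is processed before a start at T):
Mon 10:15 start Elena → 1
Mon 21:45 end Elena → 0
Tue 17:45 start Lucia → 1
Wed 01:30 end Lucia → 0
Wed 07:45 start Nadia → 1
Wed 10:15 start Priya → 2
Wed 10:45 start Yusuf → 3
Wed 12:30 end Priya → 2
Wed 13:15 end Nadia → 1
Wed 16:00 end Yusuf → 0
Wed 16:00 start Hannah → 1
Wed 22:45 end Hannah → 0
Thu 06:15 start Marcus → 1
Thu 17:15 end Marcus → 0
Peak is 3, at Wed 10:45 (Nadia, Priya, Yusuf).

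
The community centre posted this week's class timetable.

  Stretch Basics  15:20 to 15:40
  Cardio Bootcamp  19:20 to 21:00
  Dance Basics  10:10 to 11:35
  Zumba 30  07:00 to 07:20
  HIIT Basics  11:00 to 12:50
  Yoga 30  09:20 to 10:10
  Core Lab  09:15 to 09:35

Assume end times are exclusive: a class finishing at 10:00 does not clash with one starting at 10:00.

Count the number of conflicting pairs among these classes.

2

Sorted by start: Zumba 30, Core Lab, Yoga 30, Dance Basics, HIIT Basics, Stretch Basics, Cardio Bootcamp.
Core Lab starts after Zumba 30 ends, so Zumba 30 has no further overlaps.
Yoga 30 starts before Core Lab ends → Core Lab and Yoga 30 overlap.
Dance Basics starts after Core Lab ends, so Core Lab has no further overlaps.
Dance Basics starts exactly when Yoga 30 ends (back-to-back, no overlap), so Yoga 30 has no further overlaps.
HIIT Basics starts before Dance Basics ends → Dance Basics and HIIT Basics overlap.
Stretch Basics starts after Dance Basics ends, so Dance Basics has no further overlaps.
Stretch Basics starts after HIIT Basics ends, so HIIT Basics has no further overlaps.
Cardio Bootcamp starts after Stretch Basics ends.
Overlapping pairs: Core Lab & Yoga 30, Dance Basics & HIIT Basics — 2 in total.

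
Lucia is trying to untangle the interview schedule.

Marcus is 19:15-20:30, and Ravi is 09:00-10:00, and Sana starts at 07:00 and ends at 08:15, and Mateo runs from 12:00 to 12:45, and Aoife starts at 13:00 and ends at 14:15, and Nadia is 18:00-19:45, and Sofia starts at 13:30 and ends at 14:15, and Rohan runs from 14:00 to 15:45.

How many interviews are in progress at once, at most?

3

Sweep the timeline, counting +1 at each start and −1 at each end (ends before starts at a tie):
07:00 start Sana → 1
08:15 end Sana → 0
09:00 start Ravi → 1
10:00 end Ravi → 0
12:00 start Mateo → 1
12:45 end Mateo → 0
13:00 start Aoife → 1
13:30 start Sofia → 2
14:00 start Rohan → 3
14:15 end Aoife → 2
14:15 end Sofia → 1
15:45 end Rohan → 0
18:00 start Nadia → 1
19:15 start Marcus → 2
19:45 end Nadia → 1
20:30 end Marcus → 0
Peak is 3, at 14:00 (Aoife, Rohan, Sofia).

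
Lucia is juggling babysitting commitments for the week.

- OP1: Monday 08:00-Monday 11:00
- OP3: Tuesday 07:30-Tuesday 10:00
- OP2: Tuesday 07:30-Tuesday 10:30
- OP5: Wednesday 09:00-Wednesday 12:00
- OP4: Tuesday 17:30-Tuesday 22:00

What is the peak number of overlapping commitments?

Walk through starts and ends in time order (an end at T is processed before a start at T):
Monday 08:00 start OP1 → 1
Monday 11:00 end OP1 → 0
Tuesday 07:30 start OP2 → 1
Tuesday 07:30 start OP3 → 2
Tuesday 10:00 end OP3 → 1
Tuesday 10:30 end OP2 → 0
Tuesday 17:30 start OP4 → 1
Tuesday 22:00 end OP4 → 0
Wednesday 09:00 start OP5 → 1
Wednesday 12:00 end OP5 → 0
Peak is 2, at Tuesday 07:30 (OP2, OP3).

2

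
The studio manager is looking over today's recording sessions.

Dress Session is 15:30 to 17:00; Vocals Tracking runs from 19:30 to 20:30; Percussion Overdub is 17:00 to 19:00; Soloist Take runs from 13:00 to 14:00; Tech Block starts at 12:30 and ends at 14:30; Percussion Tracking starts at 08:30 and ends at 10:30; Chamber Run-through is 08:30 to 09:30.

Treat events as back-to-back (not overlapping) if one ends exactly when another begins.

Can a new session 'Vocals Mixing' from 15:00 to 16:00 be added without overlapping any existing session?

No — it overlaps Dress Session

Percussion Tracking: ends 10:30 at or before Vocals Mixing starts 15:00 → clear.
Chamber Run-through: ends 09:30 at or before Vocals Mixing starts 15:00 → clear.
Tech Block: ends 14:30 at or before Vocals Mixing starts 15:00 → clear.
Soloist Take: ends 14:00 at or before Vocals Mixing starts 15:00 → clear.
Dress Session: starts 15:30 before Vocals Mixing ends 16:00, and ends 17:00 after Vocals Mixing starts 15:00 → overlap.
Percussion Overdub: starts 17:00 at or after Vocals Mixing ends 16:00 → clear.
Vocals Tracking: starts 19:30 at or after Vocals Mixing ends 16:00 → clear.
Vocals Mixing overlaps Dress Session.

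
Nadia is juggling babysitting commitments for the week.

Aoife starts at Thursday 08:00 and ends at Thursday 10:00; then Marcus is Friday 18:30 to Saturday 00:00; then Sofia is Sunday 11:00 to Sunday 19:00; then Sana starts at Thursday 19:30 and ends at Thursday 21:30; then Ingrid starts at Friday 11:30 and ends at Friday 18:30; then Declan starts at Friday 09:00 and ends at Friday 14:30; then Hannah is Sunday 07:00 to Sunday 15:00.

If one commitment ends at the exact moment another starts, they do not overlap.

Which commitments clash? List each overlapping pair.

Declan & Ingrid, Hannah & Sofia

Sorted by start: Aoife, Sana, Declan, Ingrid, Marcus, Hannah, Sofia.
Sana starts after Aoife ends, so nothing later overlaps Aoife either.
Declan starts after Sana ends, so nothing later overlaps Sana either.
Ingrid starts before Declan ends → Declan and Ingrid overlap.
Marcus starts after Declan ends, so nothing later overlaps Declan either.
Marcus starts exactly when Ingrid ends (back-to-back, no overlap), so nothing later overlaps Ingrid either.
Hannah starts after Marcus ends, so nothing later overlaps Marcus either.
Sofia starts before Hannah ends → Hannah and Sofia overlap.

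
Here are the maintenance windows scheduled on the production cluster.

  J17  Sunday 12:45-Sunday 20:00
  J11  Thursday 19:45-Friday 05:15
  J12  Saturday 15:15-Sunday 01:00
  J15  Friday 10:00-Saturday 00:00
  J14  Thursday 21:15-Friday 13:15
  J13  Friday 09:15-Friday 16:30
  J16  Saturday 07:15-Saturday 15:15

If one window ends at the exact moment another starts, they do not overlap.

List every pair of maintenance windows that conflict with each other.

Sorted by start: J11, J14, J13, J15, J16, J12, J17.
J14 starts before J11 ends → J11 and J14 overlap.
J13 starts after J11 ends, so J11 has no further overlaps.
J13 starts before J14 ends → J14 and J13 overlap.
J15 starts before J14 ends → J14 and J15 overlap.
J16 starts after J14 ends, so J14 has no further overlaps.
J15 starts before J13 ends → J13 and J15 overlap.
J16 starts after J13 ends, so J13 has no further overlaps.
J16 starts after J15 ends, so J15 has no further overlaps.
J12 starts exactly when J16 ends (back-to-back, no overlap), so J16 has no further overlaps.
J17 starts after J12 ends.

J11 & J14, J13 & J14, J13 & J15, J14 & J15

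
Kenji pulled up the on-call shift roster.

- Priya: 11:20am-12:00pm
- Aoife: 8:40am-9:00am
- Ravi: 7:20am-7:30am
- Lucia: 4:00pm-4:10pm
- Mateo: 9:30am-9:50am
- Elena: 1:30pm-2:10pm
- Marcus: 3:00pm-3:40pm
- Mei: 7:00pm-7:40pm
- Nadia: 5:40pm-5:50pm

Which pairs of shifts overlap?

Sorted by start: Ravi, Aoife, Mateo, Priya, Elena, Marcus, Lucia, Nadia, Mei.
Aoife starts after Ravi ends — done with Ravi.
Mateo starts after Aoife ends — done with Aoife.
Priya starts after Mateo ends — done with Mateo.
Elena starts after Priya ends — done with Priya.
Marcus starts after Elena ends — done with Elena.
Lucia starts after Marcus ends — done with Marcus.
Nadia starts after Lucia ends — done with Lucia.
Mei starts after Nadia ends.

no overlapping pairs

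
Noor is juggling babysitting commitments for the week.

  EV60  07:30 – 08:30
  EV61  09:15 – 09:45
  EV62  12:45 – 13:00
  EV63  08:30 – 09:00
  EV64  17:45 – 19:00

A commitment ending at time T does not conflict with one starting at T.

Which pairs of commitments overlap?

Sorted by start: EV60, EV63, EV61, EV62, EV64.
EV63 starts exactly when EV60 ends (back-to-back, no overlap) — done with EV60.
EV61 starts after EV63 ends — done with EV63.
EV62 starts after EV61 ends — done with EV61.
EV64 starts after EV62 ends.

none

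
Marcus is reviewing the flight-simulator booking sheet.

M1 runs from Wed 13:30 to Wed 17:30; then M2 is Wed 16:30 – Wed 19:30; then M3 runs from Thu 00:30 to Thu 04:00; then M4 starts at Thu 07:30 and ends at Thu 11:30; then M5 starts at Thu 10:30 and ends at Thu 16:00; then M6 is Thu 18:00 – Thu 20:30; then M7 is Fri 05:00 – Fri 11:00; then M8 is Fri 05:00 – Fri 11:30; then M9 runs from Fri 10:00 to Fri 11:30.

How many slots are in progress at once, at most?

Walk through starts and ends in time order (an end at T is processed before a start at T):
Wed 13:30 start M1 → 1
Wed 16:30 start M2 → 2
Wed 17:30 end M1 → 1
Wed 19:30 end M2 → 0
Thu 00:30 start M3 → 1
Thu 04:00 end M3 → 0
Thu 07:30 start M4 → 1
Thu 10:30 start M5 → 2
Thu 11:30 end M4 → 1
Thu 16:00 end M5 → 0
Thu 18:00 start M6 → 1
Thu 20:30 end M6 → 0
Fri 05:00 start M7 → 1
Fri 05:00 start M8 → 2
Fri 10:00 start M9 → 3
Fri 11:00 end M7 → 2
Fri 11:30 end M8 → 1
Fri 11:30 end M9 → 0
Peak is 3, at Fri 10:00 (M7, M8, M9).

3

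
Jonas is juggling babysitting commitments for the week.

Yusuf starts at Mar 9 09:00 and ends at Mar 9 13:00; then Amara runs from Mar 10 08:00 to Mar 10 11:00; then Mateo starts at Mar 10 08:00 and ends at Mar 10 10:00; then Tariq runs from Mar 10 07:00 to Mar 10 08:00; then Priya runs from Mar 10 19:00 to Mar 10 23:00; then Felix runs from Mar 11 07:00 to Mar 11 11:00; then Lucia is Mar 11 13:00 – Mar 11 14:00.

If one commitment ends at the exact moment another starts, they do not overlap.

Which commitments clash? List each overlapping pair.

Two intervals overlap when each starts before the other ends.
Sorted by start: Yusuf, Tariq, Amara, Mateo, Priya, Felix, Lucia.
Tariq starts after Yusuf ends, so Yusuf has no further overlaps.
Amara starts exactly when Tariq ends (back-to-back, no overlap), so Tariq has no further overlaps.
Mateo starts before Amara ends → Amara and Mateo overlap.
Priya starts after Amara ends, so Amara has no further overlaps.
Priya starts after Mateo ends, so Mateo has no further overlaps.
Felix starts after Priya ends, so Priya has no further overlaps.
Lucia starts after Felix ends.

Amara & Mateo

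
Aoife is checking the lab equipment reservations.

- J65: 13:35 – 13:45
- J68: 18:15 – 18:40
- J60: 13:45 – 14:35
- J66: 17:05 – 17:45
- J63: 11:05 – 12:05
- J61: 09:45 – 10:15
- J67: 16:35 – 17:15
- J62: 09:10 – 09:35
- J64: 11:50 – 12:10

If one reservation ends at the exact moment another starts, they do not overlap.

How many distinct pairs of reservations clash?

2

Sorted by start: J62, J61, J63, J64, J65, J60, J67, J66, J68.
J61 starts after J62 ends; J62 is clear from here.
J63 starts after J61 ends; J61 is clear from here.
J64 starts before J63 ends → J63 and J64 overlap.
J65 starts after J63 ends; J63 is clear from here.
J65 starts after J64 ends; J64 is clear from here.
J60 starts exactly when J65 ends (back-to-back, no overlap); J65 is clear from here.
J67 starts after J60 ends; J60 is clear from here.
J66 starts before J67 ends → J67 and J66 overlap.
J68 starts after J67 ends.
J68 starts after J66 ends.
Overlapping pairs: J63 & J64, J66 & J67 — 2 in total.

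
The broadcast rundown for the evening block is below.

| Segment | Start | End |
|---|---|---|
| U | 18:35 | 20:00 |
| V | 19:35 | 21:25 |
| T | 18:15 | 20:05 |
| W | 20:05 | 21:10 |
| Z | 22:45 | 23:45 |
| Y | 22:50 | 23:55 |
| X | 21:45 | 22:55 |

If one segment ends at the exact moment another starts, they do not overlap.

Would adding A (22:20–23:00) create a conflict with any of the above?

Yes — it overlaps X, Y, Z

T: ends 20:05 at or before A starts 22:20 → clear.
U: ends 20:00 at or before A starts 22:20 → clear.
V: ends 21:25 at or before A starts 22:20 → clear.
W: ends 21:10 at or before A starts 22:20 → clear.
X: starts 21:45 before A ends 23:00, and ends 22:55 after A starts 22:20 → overlap.
Z: starts 22:45 before A ends 23:00, and ends 23:45 after A starts 22:20 → overlap.
Y: starts 22:50 before A ends 23:00, and ends 23:55 after A starts 22:20 → overlap.
A overlaps X, Y, Z.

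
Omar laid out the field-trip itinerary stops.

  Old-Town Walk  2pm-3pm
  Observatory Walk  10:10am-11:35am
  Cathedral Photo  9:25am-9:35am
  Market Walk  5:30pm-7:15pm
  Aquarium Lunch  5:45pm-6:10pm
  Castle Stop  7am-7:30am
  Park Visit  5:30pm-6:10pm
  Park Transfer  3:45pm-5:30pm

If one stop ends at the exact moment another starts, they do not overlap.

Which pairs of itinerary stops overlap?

Aquarium Lunch & Market Walk, Aquarium Lunch & Park Visit, Market Walk & Park Visit

Sorted by start: Castle Stop, Cathedral Photo, Observatory Walk, Old-Town Walk, Park Transfer, Park Visit, Market Walk, Aquarium Lunch.
Cathedral Photo starts after Castle Stop ends; Castle Stop is clear from here.
Observatory Walk starts after Cathedral Photo ends; Cathedral Photo is clear from here.
Old-Town Walk starts after Observatory Walk ends; Observatory Walk is clear from here.
Park Transfer starts after Old-Town Walk ends; Old-Town Walk is clear from here.
Park Visit starts exactly when Park Transfer ends (back-to-back, no overlap); Park Transfer is clear from here.
Market Walk starts before Park Visit ends → Park Visit and Market Walk overlap.
Aquarium Lunch starts before Park Visit ends → Park Visit and Aquarium Lunch overlap.
Aquarium Lunch starts before Market Walk ends → Market Walk and Aquarium Lunch overlap.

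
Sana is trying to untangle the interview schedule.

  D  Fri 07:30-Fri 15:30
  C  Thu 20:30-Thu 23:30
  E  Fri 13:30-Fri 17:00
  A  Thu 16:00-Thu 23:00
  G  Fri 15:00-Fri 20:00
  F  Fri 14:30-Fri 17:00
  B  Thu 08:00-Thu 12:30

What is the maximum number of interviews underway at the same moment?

4

Sort all start/end points and keep a running count:
Thu 08:00 start B → 1
Thu 12:30 end B → 0
Thu 16:00 start A → 1
Thu 20:30 start C → 2
Thu 23:00 end A → 1
Thu 23:30 end C → 0
Fri 07:30 start D → 1
Fri 13:30 start E → 2
Fri 14:30 start F → 3
Fri 15:00 start G → 4
Fri 15:30 end D → 3
Fri 17:00 end E → 2
Fri 17:00 end F → 1
Fri 20:00 end G → 0
Peak is 4, at Fri 15:00 (D, E, F, G).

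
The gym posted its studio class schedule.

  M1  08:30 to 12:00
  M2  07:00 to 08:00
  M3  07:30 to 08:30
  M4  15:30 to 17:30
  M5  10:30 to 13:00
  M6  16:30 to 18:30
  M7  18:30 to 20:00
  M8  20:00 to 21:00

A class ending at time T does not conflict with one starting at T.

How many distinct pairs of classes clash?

Check each pair: they overlap iff neither finishes before the other starts.
Sorted by start: M2, M3, M1, M5, M4, M6, M7, M8.
M3 starts before M2 ends → M2 and M3 overlap.
M1 starts after M2 ends; M2 is clear from here.
M1 starts exactly when M3 ends (back-to-back, no overlap); M3 is clear from here.
M5 starts before M1 ends → M1 and M5 overlap.
M4 starts after M1 ends; M1 is clear from here.
M4 starts after M5 ends; M5 is clear from here.
M6 starts before M4 ends → M4 and M6 overlap.
M7 starts after M4 ends; M4 is clear from here.
M7 starts exactly when M6 ends (back-to-back, no overlap); M6 is clear from here.
M8 starts exactly when M7 ends (back-to-back, no overlap).
Overlapping pairs: M1 & M5, M2 & M3, M4 & M6 — 3 in total.

3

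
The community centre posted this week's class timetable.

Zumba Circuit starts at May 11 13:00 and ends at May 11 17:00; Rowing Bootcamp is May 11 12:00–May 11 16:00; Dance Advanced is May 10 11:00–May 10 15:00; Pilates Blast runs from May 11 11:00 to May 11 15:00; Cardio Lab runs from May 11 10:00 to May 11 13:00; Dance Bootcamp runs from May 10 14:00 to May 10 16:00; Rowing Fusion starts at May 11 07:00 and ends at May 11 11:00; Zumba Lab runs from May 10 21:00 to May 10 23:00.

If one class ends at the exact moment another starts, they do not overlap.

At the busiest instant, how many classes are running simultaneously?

Sweep the timeline, counting +1 at each start and −1 at each end (ends before starts at a tie):
May 10 11:00 start Dance Advanced → 1
May 10 14:00 start Dance Bootcamp → 2
May 10 15:00 end Dance Advanced → 1
May 10 16:00 end Dance Bootcamp → 0
May 10 21:00 start Zumba Lab → 1
May 10 23:00 end Zumba Lab → 0
May 11 07:00 start Rowing Fusion → 1
May 11 10:00 start Cardio Lab → 2
May 11 11:00 end Rowing Fusion → 1
May 11 11:00 start Pilates Blast → 2
May 11 12:00 start Rowing Bootcamp → 3
May 11 13:00 end Cardio Lab → 2
May 11 13:00 start Zumba Circuit → 3
May 11 15:00 end Pilates Blast → 2
May 11 16:00 end Rowing Bootcamp → 1
May 11 17:00 end Zumba Circuit → 0
Peak is 3, at May 11 12:00 (Cardio Lab, Pilates Blast, Rowing Bootcamp).

3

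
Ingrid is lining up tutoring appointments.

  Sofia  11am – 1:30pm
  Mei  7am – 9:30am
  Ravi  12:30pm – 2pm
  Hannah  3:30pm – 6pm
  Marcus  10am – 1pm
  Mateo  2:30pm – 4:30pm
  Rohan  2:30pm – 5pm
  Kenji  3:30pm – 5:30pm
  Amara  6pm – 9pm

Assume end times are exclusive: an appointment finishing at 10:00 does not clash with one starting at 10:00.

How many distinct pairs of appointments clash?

Check each pair: they overlap iff neither finishes before the other starts.
Sorted by start: Mei, Marcus, Sofia, Ravi, Mateo, Rohan, Hannah, Kenji, Amara.
Marcus starts after Mei ends — done with Mei.
Sofia starts before Marcus ends → Marcus and Sofia overlap.
Ravi starts before Marcus ends → Marcus and Ravi overlap.
Mateo starts after Marcus ends — done with Marcus.
Ravi starts before Sofia ends → Sofia and Ravi overlap.
Mateo starts after Sofia ends — done with Sofia.
Mateo starts after Ravi ends — done with Ravi.
Rohan starts before Mateo ends → Mateo and Rohan overlap.
Hannah starts before Mateo ends → Mateo and Hannah overlap.
Kenji starts before Mateo ends → Mateo and Kenji overlap.
Amara starts after Mateo ends.
Hannah starts before Rohan ends → Rohan and Hannah overlap.
Kenji starts before Rohan ends → Rohan and Kenji overlap.
Amara starts after Rohan ends.
Kenji starts before Hannah ends → Hannah and Kenji overlap.
Amara starts exactly when Hannah ends (back-to-back, no overlap).
Amara starts after Kenji ends.
Overlapping pairs: Hannah & Kenji, Hannah & Mateo, Hannah & Rohan, Kenji & Mateo, Kenji & Rohan, Marcus & Ravi, Marcus & Sofia, Mateo & Rohan, Ravi & Sofia — 9 in total.

9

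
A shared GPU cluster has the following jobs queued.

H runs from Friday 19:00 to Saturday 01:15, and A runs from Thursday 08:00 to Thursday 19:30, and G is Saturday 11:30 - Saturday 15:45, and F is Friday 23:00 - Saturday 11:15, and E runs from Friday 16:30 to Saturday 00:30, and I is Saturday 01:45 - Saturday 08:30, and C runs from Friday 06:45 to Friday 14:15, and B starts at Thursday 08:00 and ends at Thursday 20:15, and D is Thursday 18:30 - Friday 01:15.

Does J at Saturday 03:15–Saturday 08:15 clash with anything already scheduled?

Yes — it overlaps F, I

A: ends Thursday 19:30 at or before J starts Saturday 03:15 → clear.
B: ends Thursday 20:15 at or before J starts Saturday 03:15 → clear.
D: ends Friday 01:15 at or before J starts Saturday 03:15 → clear.
C: ends Friday 14:15 at or before J starts Saturday 03:15 → clear.
E: ends Saturday 00:30 at or before J starts Saturday 03:15 → clear.
H: ends Saturday 01:15 at or before J starts Saturday 03:15 → clear.
F: starts Friday 23:00 before J ends Saturday 08:15, and ends Saturday 11:15 after J starts Saturday 03:15 → overlap.
I: starts Saturday 01:45 before J ends Saturday 08:15, and ends Saturday 08:30 after J starts Saturday 03:15 → overlap.
G: starts Saturday 11:30 at or after J ends Saturday 08:15 → clear.
J overlaps F, I.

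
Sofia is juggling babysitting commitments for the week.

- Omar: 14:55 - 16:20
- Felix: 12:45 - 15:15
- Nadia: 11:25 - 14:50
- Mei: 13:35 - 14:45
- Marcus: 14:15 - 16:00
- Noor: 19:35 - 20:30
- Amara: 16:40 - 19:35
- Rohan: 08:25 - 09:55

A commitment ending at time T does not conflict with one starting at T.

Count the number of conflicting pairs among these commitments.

Check each pair: they overlap iff neither finishes before the other starts.
Sorted by start: Rohan, Nadia, Felix, Mei, Marcus, Omar, Amara, Noor.
Nadia starts after Rohan ends, so nothing later overlaps Rohan either.
Felix starts before Nadia ends → Nadia and Felix overlap.
Mei starts before Nadia ends → Nadia and Mei overlap.
Marcus starts before Nadia ends → Nadia and Marcus overlap.
Omar starts after Nadia ends, so nothing later overlaps Nadia either.
Mei starts before Felix ends → Felix and Mei overlap.
Marcus starts before Felix ends → Felix and Marcus overlap.
Omar starts before Felix ends → Felix and Omar overlap.
Amara starts after Felix ends, so nothing later overlaps Felix either.
Marcus starts before Mei ends → Mei and Marcus overlap.
Omar starts after Mei ends, so nothing later overlaps Mei either.
Omar starts before Marcus ends → Marcus and Omar overlap.
Amara starts after Marcus ends, so nothing later overlaps Marcus either.
Amara starts after Omar ends, so nothing later overlaps Omar either.
Noor starts exactly when Amara ends (back-to-back, no overlap).
Overlapping pairs: Felix & Marcus, Felix & Mei, Felix & Nadia, Felix & Omar, Marcus & Mei, Marcus & Nadia, Marcus & Omar, Mei & Nadia — 8 in total.

8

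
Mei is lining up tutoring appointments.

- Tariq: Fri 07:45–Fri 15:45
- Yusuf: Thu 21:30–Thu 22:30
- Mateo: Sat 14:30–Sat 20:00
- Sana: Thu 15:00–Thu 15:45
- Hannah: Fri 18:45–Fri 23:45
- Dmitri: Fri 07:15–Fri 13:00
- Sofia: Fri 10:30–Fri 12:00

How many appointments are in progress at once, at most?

Sort all start/end points and keep a running count:
Thu 15:00 start Sana → 1
Thu 15:45 end Sana → 0
Thu 21:30 start Yusuf → 1
Thu 22:30 end Yusuf → 0
Fri 07:15 start Dmitri → 1
Fri 07:45 start Tariq → 2
Fri 10:30 start Sofia → 3
Fri 12:00 end Sofia → 2
Fri 13:00 end Dmitri → 1
Fri 15:45 end Tariq → 0
Fri 18:45 start Hannah → 1
Fri 23:45 end Hannah → 0
Sat 14:30 start Mateo → 1
Sat 20:00 end Mateo → 0
Peak is 3, at Fri 10:30 (Dmitri, Sofia, Tariq).

3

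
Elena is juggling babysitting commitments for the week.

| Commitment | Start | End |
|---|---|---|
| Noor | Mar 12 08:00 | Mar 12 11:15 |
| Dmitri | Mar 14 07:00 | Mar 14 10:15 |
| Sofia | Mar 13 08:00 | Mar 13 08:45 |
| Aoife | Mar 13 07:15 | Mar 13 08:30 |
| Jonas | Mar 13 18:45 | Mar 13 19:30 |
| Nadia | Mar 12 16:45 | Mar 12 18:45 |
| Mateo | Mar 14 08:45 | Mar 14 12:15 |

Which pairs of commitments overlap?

Sorted by start: Noor, Nadia, Aoife, Sofia, Jonas, Dmitri, Mateo.
Nadia starts after Noor ends; Noor is clear from here.
Aoife starts after Nadia ends; Nadia is clear from here.
Sofia starts before Aoife ends → Aoife and Sofia overlap.
Jonas starts after Aoife ends; Aoife is clear from here.
Jonas starts after Sofia ends; Sofia is clear from here.
Dmitri starts after Jonas ends; Jonas is clear from here.
Mateo starts before Dmitri ends → Dmitri and Mateo overlap.

Aoife & Sofia, Dmitri & Mateo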